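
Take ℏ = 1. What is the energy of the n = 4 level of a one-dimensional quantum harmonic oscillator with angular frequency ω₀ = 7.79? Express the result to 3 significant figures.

E = 35.1

Using E_n = (n + ½)ℏω₀: E_4 = 4.5 × 7.79 = 35.06.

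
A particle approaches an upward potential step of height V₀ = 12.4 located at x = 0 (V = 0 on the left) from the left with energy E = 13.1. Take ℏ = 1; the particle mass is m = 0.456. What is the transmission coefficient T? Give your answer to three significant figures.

T = 0.610

The wavenumbers are k₁ = √(2mE)/ℏ = 3.456 on the left and k₂ = √(2m(E − V₀))/ℏ = 0.7990 on the right.
Continuity of ψ and ψ′ at the step yields the reflection amplitude r = (k₁ − k₂)/(k₁ + k₂) = 0.6245; thus R = |r|² = 0.3900, T = 0.6100.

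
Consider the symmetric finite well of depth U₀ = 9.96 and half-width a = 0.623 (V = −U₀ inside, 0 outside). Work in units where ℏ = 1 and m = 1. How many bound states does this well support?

The dimensionless depth is z₀ = a√(2mU₀)/ℏ = 0.623 × √(19.92) = 2.781.
A new bound state (alternating even/odd) appears each time z₀ passes a multiple of π/2, so N = ⌊2z₀/π⌋ + 1 = ⌊1.770⌋ + 1 = 2.

N = 2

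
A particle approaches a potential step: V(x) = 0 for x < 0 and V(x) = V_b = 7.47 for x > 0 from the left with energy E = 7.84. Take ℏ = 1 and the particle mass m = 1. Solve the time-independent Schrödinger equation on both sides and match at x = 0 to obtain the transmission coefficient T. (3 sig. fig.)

T = 0.586

The wavenumbers are k₁ = √(2mE)/ℏ = 3.960 on the left and k₂ = √(2m(E − V_b))/ℏ = 0.8602 on the right.
Continuity of ψ and ψ′ at the step yields the reflection amplitude r = (k₁ − k₂)/(k₁ + k₂) = 0.6431; thus R = |r|² = 0.4135, T = 0.5865.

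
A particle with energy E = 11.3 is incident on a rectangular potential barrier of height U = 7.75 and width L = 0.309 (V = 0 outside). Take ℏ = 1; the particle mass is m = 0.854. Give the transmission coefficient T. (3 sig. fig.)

T = 0.849

E > U: inside the barrier k₂ = √(2m(E − U))/ℏ = 2.462, k₂L = 0.7609.
T = [1 + U² sin²(k₂L) / (4E(E − U))]⁻¹ = 1/1.178 = 0.849.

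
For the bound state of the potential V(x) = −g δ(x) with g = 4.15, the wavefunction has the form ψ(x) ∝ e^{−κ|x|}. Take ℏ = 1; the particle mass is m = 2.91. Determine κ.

Integrating the TISE across x = 0 gives the cusp condition ψ'(0⁺) − ψ'(0⁻) = −(2mg/ℏ²)ψ(0).
With ψ ∝ e^{−κ|x|} this yields −2κ = −2mg/ℏ², so κ = mg/ℏ² = 12.08.

κ = 12.1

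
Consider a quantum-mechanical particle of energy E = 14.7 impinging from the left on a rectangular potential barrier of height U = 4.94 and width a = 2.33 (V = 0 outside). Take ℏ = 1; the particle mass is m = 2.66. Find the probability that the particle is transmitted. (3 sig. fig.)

T = 0.968

E > U: inside the barrier k₂ = √(2m(E − U))/ℏ = 7.206, k₂a = 16.79.
Matching at both interfaces gives T⁻¹ = 1 + U² sin²(k₂a) / [4E(E − U)] = 1.033, hence T = 0.968.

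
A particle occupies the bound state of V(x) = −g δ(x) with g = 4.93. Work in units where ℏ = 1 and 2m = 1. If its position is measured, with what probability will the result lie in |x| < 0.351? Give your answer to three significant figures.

The normalised bound state is ψ = √κ e^{−κ|x|} with κ = mg/ℏ² = 2.465.
P(|x| < d) = ∫_{−d}^{d} κ e^{−2κ|x|} dx = 1 − e^{−2κd} = 1 − e^{−1.730} = 0.8228.

P = 0.823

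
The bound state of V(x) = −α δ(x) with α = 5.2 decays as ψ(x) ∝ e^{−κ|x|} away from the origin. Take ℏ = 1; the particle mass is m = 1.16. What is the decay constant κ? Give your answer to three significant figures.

κ = 6.03

Integrating the TISE across x = 0 gives the cusp condition ψ'(0⁺) − ψ'(0⁻) = −(2mα/ℏ²)ψ(0).
With ψ ∝ e^{−κ|x|} this yields −2κ = −2mα/ℏ², so κ = mα/ℏ² = 6.032.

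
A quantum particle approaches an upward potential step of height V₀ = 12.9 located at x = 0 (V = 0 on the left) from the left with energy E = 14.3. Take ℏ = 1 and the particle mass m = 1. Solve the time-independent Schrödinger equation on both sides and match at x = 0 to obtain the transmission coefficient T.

The wavenumbers are k₁ = √(2mE)/ℏ = 5.348 on the left and k₂ = √(2m(E − V₀))/ℏ = 1.673 on the right.
Continuity of ψ and ψ′ at the step yields the reflection amplitude r = (k₁ − k₂)/(k₁ + k₂) = 0.5234; thus R = |r|² = 0.2739, T = 0.7261.

T = 0.726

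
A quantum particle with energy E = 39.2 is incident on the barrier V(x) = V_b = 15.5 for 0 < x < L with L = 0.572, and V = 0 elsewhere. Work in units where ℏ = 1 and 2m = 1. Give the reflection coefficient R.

R = 0.00783

Above the barrier the interior wavenumber is k₂ = √(2m(E − V_b))/ℏ = 4.868, giving phase k₂L = 2.785.
T = [1 + V_b² sin²(k₂L) / (4E(E − V_b))]⁻¹ = 1/1.008 = 0.992.
R = 1 − T = 0.00783.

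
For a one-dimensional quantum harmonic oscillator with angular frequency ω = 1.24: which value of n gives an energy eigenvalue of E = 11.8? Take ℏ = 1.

E_n = ℏω(n + ½) ⇒ n = E/(ℏω) − ½ = 11.8/1.24 − 0.5 = 9.016 → n = 9.

n = 9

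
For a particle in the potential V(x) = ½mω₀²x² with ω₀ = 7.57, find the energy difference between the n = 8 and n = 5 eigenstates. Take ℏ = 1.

E_n = ℏω₀(n + ½), so ΔE = (8 − 5) ℏω₀ = 3 × 7.57 = 22.71.

ΔE = 22.7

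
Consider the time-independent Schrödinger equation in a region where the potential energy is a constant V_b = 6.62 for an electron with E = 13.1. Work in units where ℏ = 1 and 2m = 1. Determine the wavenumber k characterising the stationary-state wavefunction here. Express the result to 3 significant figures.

k = 2.55

With E > V_b the solution is oscillatory, ψ ∝ e^{±ikx} with k = √(2m(E − V_b))/ℏ.
k = √(2 × 0.5 × 6.48) = 2.546.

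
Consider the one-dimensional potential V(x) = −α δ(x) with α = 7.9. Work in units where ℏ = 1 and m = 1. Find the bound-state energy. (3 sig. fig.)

The bound state is ψ(x) = √κ e^{−κ|x|}. The derivative jump ψ'(0⁺) − ψ'(0⁻) = −(2mα/ℏ²)ψ(0) fixes κ = mα/ℏ² = 7.900.
Then E = −ℏ²κ²/(2m) = −mα²/(2ℏ²) = -31.21.

E = -31.2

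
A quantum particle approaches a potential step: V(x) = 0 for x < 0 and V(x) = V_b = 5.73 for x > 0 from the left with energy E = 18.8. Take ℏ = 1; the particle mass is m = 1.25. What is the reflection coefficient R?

R = 0.00821

On each side the TISE gives plane waves with k = √(2m(E − V))/ℏ: k₁ = √(2·1.25·18.8) = 6.856, k₂ = √(2·1.25·13.07) = 5.716.
Matching ψ and ψ′ at x = 0 gives r = (k₁ − k₂)/(k₁ + k₂), so R = r² = 0.008215 and T = 1 − R = 0.9918.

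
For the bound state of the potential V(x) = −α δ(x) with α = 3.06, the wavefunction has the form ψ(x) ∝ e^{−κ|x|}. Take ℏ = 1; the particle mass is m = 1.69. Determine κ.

Integrating the TISE across x = 0 gives the cusp condition ψ'(0⁺) − ψ'(0⁻) = −(2mα/ℏ²)ψ(0).
With ψ ∝ e^{−κ|x|} this yields −2κ = −2mα/ℏ², so κ = mα/ℏ² = 5.171.

κ = 5.17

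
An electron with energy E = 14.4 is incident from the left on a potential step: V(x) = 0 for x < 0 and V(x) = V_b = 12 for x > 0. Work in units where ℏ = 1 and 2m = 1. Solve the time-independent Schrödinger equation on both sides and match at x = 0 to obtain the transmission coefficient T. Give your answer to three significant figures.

T = 0.823

The wavenumbers are k₁ = √(2mE)/ℏ = 3.795 on the left and k₂ = √(2m(E − V_b))/ℏ = 1.549 on the right.
Matching ψ and ψ′ at x = 0 gives r = (k₁ − k₂)/(k₁ + k₂), so R = r² = 0.1766 and T = 1 − R = 0.8234.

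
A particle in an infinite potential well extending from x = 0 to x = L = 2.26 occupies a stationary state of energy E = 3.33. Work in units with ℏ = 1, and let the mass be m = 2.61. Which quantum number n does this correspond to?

For an infinite well E_n = n²π²ℏ²/(2mL²), so n = (L/πℏ)√(2mE).
n = (2.26/π) × √(2 × 2.61 × 3.33) = 2.999 → n = 3.

n = 3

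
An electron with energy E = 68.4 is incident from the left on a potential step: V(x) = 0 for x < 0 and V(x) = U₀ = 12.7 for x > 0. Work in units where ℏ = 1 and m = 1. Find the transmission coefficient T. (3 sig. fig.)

T = 0.997

On each side the TISE gives plane waves with k = √(2m(E − V))/ℏ: k₁ = √(2·1·68.4) = 11.70, k₂ = √(2·1·55.7) = 10.55.
Continuity of ψ and ψ′ at the step yields the reflection amplitude r = (k₁ − k₂)/(k₁ + k₂) = 0.05130; thus R = |r|² = 0.002632, T = 0.9974.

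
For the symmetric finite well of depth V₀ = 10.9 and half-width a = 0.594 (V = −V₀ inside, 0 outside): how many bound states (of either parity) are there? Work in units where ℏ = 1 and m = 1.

The dimensionless depth is z₀ = a√(2mV₀)/ℏ = 0.594 × √(21.80) = 2.773.
The even/odd transcendental equations gain one root per π/2 in z₀, giving N = 1 + ⌊2z₀/π⌋ = 1 + ⌊1.766⌋ = 2.

N = 2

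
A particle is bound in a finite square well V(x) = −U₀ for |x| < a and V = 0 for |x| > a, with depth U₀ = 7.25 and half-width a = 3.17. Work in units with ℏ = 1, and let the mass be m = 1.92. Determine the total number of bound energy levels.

Define the well-strength parameter z₀ = (a/ℏ)√(2mU₀) = 3.17 × √(2·1.92·7.25) = 16.73.
A new bound state (alternating even/odd) appears each time z₀ passes a multiple of π/2, so N = ⌊2z₀/π⌋ + 1 = ⌊10.65⌋ + 1 = 11.

N = 11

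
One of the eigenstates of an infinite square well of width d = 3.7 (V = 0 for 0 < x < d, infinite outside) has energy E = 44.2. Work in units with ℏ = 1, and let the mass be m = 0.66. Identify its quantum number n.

For an infinite well E_n = n²π²ℏ²/(2md²), so n = (d/πℏ)√(2mE).
n = (3.7/π) × √(2 × 0.66 × 44.2) = 8.996 → n = 9.

n = 9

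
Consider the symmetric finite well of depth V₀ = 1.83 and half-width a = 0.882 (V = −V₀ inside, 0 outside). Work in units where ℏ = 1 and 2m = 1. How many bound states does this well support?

The dimensionless depth is z₀ = a√(2mV₀)/ℏ = 0.882 × √(1.830) = 1.193.
A new bound state (alternating even/odd) appears each time z₀ passes a multiple of π/2, so N = ⌊2z₀/π⌋ + 1 = ⌊0.7596⌋ + 1 = 1.

N = 1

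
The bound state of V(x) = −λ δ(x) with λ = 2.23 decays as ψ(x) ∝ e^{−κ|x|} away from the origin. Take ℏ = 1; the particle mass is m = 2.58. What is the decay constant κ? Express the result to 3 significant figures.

Integrate −(ℏ²/2m)ψ'' − λδ(x)ψ = Eψ from −ε to +ε: the ψ'' term gives ψ'(0⁺) − ψ'(0⁻) and the δ term gives −(2mλ/ℏ²)ψ(0).
With ψ ∝ e^{−κ|x|} this yields −2κ = −2mλ/ℏ², so κ = mλ/ℏ² = 5.753.

κ = 5.75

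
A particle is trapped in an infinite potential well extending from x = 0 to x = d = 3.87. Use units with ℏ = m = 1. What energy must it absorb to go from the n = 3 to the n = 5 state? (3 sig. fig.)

ΔE = 5.27

E_n = n²π²ℏ²/(2md²), so ΔE = (5² − 3²) π²ℏ²/(2md²).
ΔE = 16 × π² / (2 × 1 × 3.87²) = 5.272.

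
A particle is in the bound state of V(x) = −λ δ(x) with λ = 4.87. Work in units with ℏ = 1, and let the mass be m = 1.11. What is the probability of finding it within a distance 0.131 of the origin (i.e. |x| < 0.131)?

P = 0.757

The normalised bound state is ψ = √κ e^{−κ|x|} with κ = mλ/ℏ² = 5.406.
P(|x| < d) = ∫_{−d}^{d} κ e^{−2κ|x|} dx = 1 − e^{−2κd} = 1 − e^{−1.416} = 0.7574.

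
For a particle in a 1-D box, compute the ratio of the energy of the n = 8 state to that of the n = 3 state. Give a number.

Since E_n ∝ n², the ratio is (8/3)² = 7.11111.

7.11111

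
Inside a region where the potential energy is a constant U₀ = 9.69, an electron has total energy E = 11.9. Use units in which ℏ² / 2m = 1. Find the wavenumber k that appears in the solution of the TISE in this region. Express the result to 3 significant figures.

With E > U₀ the solution is oscillatory, ψ ∝ e^{±ikx} with k = √(2m(E − U₀))/ℏ.
k = √(2 × 0.5 × 2.21) = 1.487.

k = 1.49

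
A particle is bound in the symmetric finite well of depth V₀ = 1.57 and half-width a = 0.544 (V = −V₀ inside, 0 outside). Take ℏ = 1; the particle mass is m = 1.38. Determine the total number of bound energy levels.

Define the well-strength parameter z₀ = (a/ℏ)√(2mV₀) = 0.544 × √(2·1.38·1.57) = 1.132.
A new bound state (alternating even/odd) appears each time z₀ passes a multiple of π/2, so N = ⌊2z₀/π⌋ + 1 = ⌊0.7209⌋ + 1 = 1.

N = 1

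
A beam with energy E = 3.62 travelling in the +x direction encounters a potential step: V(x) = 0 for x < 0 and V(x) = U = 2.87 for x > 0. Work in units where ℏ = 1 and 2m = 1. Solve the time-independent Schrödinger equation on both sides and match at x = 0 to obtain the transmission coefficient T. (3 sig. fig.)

On each side the TISE gives plane waves with k = √(2m(E − V))/ℏ: k₁ = √(2·½·3.62) = 1.903, k₂ = √(2·½·0.75) = 0.8660.
Matching ψ and ψ′ at x = 0 gives r = (k₁ − k₂)/(k₁ + k₂), so R = r² = 0.1402 and T = 1 − R = 0.8598.

T = 0.860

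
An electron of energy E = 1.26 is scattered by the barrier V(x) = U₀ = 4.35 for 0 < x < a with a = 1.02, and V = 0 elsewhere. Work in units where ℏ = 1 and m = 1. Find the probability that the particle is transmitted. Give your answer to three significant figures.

E < U₀: inside the barrier ψ ∝ e^{±κx} with κ = √(2m(U₀ − E))/ℏ = 2.486.
κa = 2.536, sinh(κa) = 6.273.
The exact tunnelling result is T⁻¹ = 1 + U₀² sinh²(κa) / [4E(U₀ − E)] = 48.81, so T = 0.0205.

T = 0.0205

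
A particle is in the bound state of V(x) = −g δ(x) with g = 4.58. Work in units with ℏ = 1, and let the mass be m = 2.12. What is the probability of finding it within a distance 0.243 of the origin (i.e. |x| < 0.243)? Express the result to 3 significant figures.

P = 0.991

The normalised bound state is ψ = √κ e^{−κ|x|} with κ = mg/ℏ² = 9.710.
P(|x| < d) = ∫_{−d}^{d} κ e^{−2κ|x|} dx = 1 − e^{−2κd} = 1 − e^{−4.719} = 0.9911.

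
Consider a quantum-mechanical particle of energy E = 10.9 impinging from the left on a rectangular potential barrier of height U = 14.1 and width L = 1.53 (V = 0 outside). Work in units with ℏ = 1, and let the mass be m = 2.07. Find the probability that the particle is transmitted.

E < U: inside the barrier ψ ∝ e^{±κx} with κ = √(2m(U − E))/ℏ = 3.640.
κL = 5.569, sinh(κL) = 131.1.
Matching ψ, ψ′ at both faces gives T = [1 + U² sinh²(κL) / (4E(U − E))]⁻¹ = 1/24480 = 0.0000409.

T = 0.0000409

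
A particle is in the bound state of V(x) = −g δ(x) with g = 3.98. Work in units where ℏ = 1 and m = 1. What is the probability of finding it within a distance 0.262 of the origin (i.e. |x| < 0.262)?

P = 0.876

The normalised bound state is ψ = √κ e^{−κ|x|} with κ = mg/ℏ² = 3.980.
P(|x| < d) = ∫_{−d}^{d} κ e^{−2κ|x|} dx = 1 − e^{−2κd} = 1 − e^{−2.086} = 0.8758.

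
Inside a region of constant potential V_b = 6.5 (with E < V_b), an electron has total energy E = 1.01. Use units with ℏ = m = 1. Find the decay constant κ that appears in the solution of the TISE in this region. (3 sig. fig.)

Since E < V_b the TISE in this region is ψ'' = κ²ψ with κ = √(2m(V_b − E))/ℏ.
κ = √(2 × 1 × 5.49) = 3.314.

κ = 3.31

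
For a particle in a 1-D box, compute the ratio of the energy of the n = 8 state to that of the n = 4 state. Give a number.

Since E_n ∝ n², the ratio is (8/4)² = 4.

4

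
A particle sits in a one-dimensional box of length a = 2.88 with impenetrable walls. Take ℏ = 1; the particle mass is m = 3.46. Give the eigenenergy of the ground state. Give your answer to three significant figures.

E = 0.172

Requiring ψ(0) = ψ(a) = 0 quantises k = nπ/a, hence E_n = ℏ²k²/2m = n²π²ℏ²/(2ma²).
E_1 = 1² × π² / (2 × 3.46 × 2.88²) = 0.1720.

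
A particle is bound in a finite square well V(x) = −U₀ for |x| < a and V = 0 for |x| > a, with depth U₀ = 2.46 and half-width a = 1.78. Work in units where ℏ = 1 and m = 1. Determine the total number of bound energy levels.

The dimensionless depth is z₀ = a√(2mU₀)/ℏ = 1.78 × √(4.920) = 3.948.
A new bound state (alternating even/odd) appears each time z₀ passes a multiple of π/2, so N = ⌊2z₀/π⌋ + 1 = ⌊2.514⌋ + 1 = 3.

N = 3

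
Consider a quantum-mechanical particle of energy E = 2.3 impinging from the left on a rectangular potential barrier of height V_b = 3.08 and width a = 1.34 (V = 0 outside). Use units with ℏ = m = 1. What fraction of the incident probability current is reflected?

E < V_b: inside the barrier ψ ∝ e^{±κx} with κ = √(2m(V_b − E))/ℏ = 1.249.
κa = 1.674, sinh(κa) = 2.572.
The exact tunnelling result is T⁻¹ = 1 + V_b² sinh²(κa) / [4E(V_b − E)] = 9.745, so T = 0.103.
R = 1 − T = 0.897.

R = 0.897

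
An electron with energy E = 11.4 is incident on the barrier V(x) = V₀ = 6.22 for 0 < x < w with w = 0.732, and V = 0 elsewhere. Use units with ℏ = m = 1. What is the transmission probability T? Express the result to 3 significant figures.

T = 0.924

E > V₀: inside the barrier k₂ = √(2m(E − V₀))/ℏ = 3.219, k₂w = 2.356.
T = [1 + V₀² sin²(k₂w) / (4E(E − V₀))]⁻¹ = 1/1.082 = 0.924.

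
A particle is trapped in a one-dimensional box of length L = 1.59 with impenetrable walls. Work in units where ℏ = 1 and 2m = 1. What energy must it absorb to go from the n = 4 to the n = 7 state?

ΔE = 129

E_n = n²π²ℏ²/(2mL²), so ΔE = (7² − 4²) π²ℏ²/(2mL²).
ΔE = 33 × π² / (2 × 0.5 × 1.59²) = 128.8.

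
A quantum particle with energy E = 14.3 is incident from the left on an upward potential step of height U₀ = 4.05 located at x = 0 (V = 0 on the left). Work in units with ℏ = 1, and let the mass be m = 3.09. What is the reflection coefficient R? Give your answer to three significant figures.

The wavenumbers are k₁ = √(2mE)/ℏ = 9.401 on the left and k₂ = √(2m(E − U₀))/ℏ = 7.959 on the right.
Continuity of ψ and ψ′ at the step yields the reflection amplitude r = (k₁ − k₂)/(k₁ + k₂) = 0.08305; thus R = |r|² = 0.006898, T = 0.9931.

R = 0.00690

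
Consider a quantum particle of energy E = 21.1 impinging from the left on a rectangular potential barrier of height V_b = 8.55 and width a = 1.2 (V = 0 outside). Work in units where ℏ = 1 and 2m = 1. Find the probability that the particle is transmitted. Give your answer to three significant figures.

T = 0.948

Above the barrier the interior wavenumber is k₂ = √(2m(E − V_b))/ℏ = 3.543, giving phase k₂a = 4.251.
Matching at both interfaces gives T⁻¹ = 1 + V_b² sin²(k₂a) / [4E(E − V_b)] = 1.055, hence T = 0.948.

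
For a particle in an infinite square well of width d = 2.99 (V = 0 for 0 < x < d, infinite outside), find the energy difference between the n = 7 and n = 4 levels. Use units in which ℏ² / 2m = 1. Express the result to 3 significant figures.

ΔE = 36.4

E_n = n²π²ℏ²/(2md²), so ΔE = (7² − 4²) π²ℏ²/(2md²).
ΔE = 33 × π² / (2 × 0.5 × 2.99²) = 36.43.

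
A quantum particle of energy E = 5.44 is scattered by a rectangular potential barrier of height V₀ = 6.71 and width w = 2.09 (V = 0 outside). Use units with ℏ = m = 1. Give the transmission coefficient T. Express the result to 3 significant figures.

T = 0.00314

Since E < V₀ the interior solution is evanescent with decay constant κ = √(2m(V₀ − E))/ℏ = 1.594.
κw = 3.331, sinh(κw) = 13.96.
The exact tunnelling result is T⁻¹ = 1 + V₀² sinh²(κw) / [4E(V₀ − E)] = 318.7, so T = 0.00314.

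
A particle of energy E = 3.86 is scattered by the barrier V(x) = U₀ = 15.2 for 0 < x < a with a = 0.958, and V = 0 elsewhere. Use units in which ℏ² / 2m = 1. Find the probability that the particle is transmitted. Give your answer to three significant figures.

T = 0.00477

Since E < U₀ the interior solution is evanescent with decay constant κ = √(2m(U₀ − E))/ℏ = 3.367.
κa = 3.226, sinh(κa) = 12.57.
The exact tunnelling result is T⁻¹ = 1 + U₀² sinh²(κa) / [4E(U₀ − E)] = 209.5, so T = 0.00477.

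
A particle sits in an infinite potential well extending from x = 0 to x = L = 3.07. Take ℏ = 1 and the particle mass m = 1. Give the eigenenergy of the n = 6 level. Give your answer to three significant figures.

E = 18.8

The infinite-well eigenfunctions ψ_n = √(2/L) sin(nπx/L) vanish at both walls, giving E_n = n²π²ℏ²/(2mL²).
E_6 = 6² × π² / (2 × 1 × 3.07²) = 18.85.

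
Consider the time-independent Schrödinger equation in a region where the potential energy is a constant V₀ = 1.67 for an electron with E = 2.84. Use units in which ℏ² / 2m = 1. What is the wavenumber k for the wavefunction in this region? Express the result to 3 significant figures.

k = 1.08

With E > V₀ the solution is oscillatory, ψ ∝ e^{±ikx} with k = √(2m(E − V₀))/ℏ.
k = √(2 × 0.5 × 1.17) = 1.082.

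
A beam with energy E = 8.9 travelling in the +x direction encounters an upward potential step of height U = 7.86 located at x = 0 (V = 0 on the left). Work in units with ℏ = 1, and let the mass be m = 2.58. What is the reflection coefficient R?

The wavenumbers are k₁ = √(2mE)/ℏ = 6.777 on the left and k₂ = √(2m(E − U))/ℏ = 2.317 on the right.
Continuity of ψ and ψ′ at the step yields the reflection amplitude r = (k₁ − k₂)/(k₁ + k₂) = 0.4905; thus R = |r|² = 0.2406, T = 0.7594.

R = 0.241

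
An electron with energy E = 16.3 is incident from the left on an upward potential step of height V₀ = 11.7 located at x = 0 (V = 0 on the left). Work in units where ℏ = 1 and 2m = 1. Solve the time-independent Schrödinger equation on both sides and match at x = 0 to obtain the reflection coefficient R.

On each side the TISE gives plane waves with k = √(2m(E − V))/ℏ: k₁ = √(2·½·16.3) = 4.037, k₂ = √(2·½·4.6) = 2.145.
Continuity of ψ and ψ′ at the step yields the reflection amplitude r = (k₁ − k₂)/(k₁ + k₂) = 0.3061; thus R = |r|² = 0.09372, T = 0.9063.

R = 0.0937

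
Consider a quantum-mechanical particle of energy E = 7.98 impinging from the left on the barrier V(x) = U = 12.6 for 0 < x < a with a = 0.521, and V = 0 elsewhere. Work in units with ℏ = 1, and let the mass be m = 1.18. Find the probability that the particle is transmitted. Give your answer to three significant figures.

T = 0.113

E < U: inside the barrier ψ ∝ e^{±κx} with κ = √(2m(U − E))/ℏ = 3.302.
κa = 1.720, sinh(κa) = 2.704.
Matching ψ, ψ′ at both faces gives T = [1 + U² sinh²(κa) / (4E(U − E))]⁻¹ = 1/8.870 = 0.113.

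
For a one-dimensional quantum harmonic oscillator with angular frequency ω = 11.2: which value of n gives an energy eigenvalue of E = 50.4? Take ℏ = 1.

n = 4

E_n = ℏω(n + ½) ⇒ n = E/(ℏω) − ½ = 50.4/11.2 − 0.5 = 4.000 → n = 4.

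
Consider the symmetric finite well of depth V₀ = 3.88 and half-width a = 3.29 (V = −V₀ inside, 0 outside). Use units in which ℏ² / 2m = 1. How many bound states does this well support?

N = 5

Define the well-strength parameter z₀ = (a/ℏ)√(2mV₀) = 3.29 × √(2·0.5·3.88) = 6.481.
A new bound state (alternating even/odd) appears each time z₀ passes a multiple of π/2, so N = ⌊2z₀/π⌋ + 1 = ⌊4.126⌋ + 1 = 5.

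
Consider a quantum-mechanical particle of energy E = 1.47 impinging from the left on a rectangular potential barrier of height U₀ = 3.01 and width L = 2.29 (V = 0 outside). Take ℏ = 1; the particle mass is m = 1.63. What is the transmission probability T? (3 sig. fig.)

T = 0.000140

Since E < U₀ the interior solution is evanescent with decay constant κ = √(2m(U₀ − E))/ℏ = 2.241.
κL = 5.131, sinh(κL) = 84.59.
The exact tunnelling result is T⁻¹ = 1 + U₀² sinh²(κL) / [4E(U₀ − E)] = 7161, so T = 0.000140.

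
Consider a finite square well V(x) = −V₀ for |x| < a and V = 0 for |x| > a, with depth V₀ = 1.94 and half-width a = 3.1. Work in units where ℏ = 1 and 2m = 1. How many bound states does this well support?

N = 3

Define the well-strength parameter z₀ = (a/ℏ)√(2mV₀) = 3.1 × √(2·0.5·1.94) = 4.318.
The even/odd transcendental equations gain one root per π/2 in z₀, giving N = 1 + ⌊2z₀/π⌋ = 1 + ⌊2.749⌋ = 3.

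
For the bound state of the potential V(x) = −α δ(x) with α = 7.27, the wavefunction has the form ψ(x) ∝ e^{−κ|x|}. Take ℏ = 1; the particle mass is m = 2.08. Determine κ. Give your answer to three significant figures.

Integrate −(ℏ²/2m)ψ'' − αδ(x)ψ = Eψ from −ε to +ε: the ψ'' term gives ψ'(0⁺) − ψ'(0⁻) and the δ term gives −(2mα/ℏ²)ψ(0).
With ψ ∝ e^{−κ|x|} this yields −2κ = −2mα/ℏ², so κ = mα/ℏ² = 15.12.

κ = 15.1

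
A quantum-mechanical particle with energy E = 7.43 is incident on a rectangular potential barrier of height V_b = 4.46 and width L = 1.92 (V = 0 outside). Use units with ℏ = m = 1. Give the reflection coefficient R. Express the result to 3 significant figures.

R = 0.184

Above the barrier the interior wavenumber is k₂ = √(2m(E − V_b))/ℏ = 2.437, giving phase k₂L = 4.679.
Matching at both interfaces gives T⁻¹ = 1 + V_b² sin²(k₂L) / [4E(E − V_b)] = 1.225, hence T = 0.816.
R = 1 − T = 0.184.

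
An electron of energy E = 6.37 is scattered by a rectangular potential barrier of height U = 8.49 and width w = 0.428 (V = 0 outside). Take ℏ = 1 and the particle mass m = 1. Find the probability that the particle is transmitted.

E < U: inside the barrier ψ ∝ e^{±κx} with κ = √(2m(U − E))/ℏ = 2.059.
κw = 0.8813, sinh(κw) = 0.9999.
The exact tunnelling result is T⁻¹ = 1 + U² sinh²(κw) / [4E(U − E)] = 2.334, so T = 0.428.

T = 0.428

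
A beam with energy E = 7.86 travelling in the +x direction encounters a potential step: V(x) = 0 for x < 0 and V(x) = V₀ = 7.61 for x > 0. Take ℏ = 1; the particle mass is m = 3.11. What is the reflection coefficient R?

The wavenumbers are k₁ = √(2mE)/ℏ = 6.992 on the left and k₂ = √(2m(E − V₀))/ℏ = 1.247 on the right.
Continuity of ψ and ψ′ at the step yields the reflection amplitude r = (k₁ − k₂)/(k₁ + k₂) = 0.6973; thus R = |r|² = 0.4862, T = 0.5138.

R = 0.486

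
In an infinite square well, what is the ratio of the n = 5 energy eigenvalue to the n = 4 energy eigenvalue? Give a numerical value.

1.5625

E_n = n²π²ℏ²/(2mL²) so the ratio is n₂²/n₁² = 25/16 = 1.5625.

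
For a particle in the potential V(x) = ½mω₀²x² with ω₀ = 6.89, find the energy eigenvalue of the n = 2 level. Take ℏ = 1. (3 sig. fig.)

The oscillator eigenvalues are E_n = ℏω₀(n + ½), so E_2 = 6.89 × 2.5 = 17.23.

E = 17.2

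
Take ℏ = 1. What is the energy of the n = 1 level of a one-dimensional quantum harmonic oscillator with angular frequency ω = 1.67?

Using E_n = (n + ½)ℏω: E_1 = 1.5 × 1.67 = 2.505.

E = 2.51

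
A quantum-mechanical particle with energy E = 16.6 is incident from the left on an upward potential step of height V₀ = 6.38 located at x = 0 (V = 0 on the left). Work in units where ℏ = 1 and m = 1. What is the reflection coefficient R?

On each side the TISE gives plane waves with k = √(2m(E − V))/ℏ: k₁ = √(2·1·16.6) = 5.762, k₂ = √(2·1·10.22) = 4.521.
Continuity of ψ and ψ′ at the step yields the reflection amplitude r = (k₁ − k₂)/(k₁ + k₂) = 0.1207; thus R = |r|² = 0.01456, T = 0.9854.

R = 0.0146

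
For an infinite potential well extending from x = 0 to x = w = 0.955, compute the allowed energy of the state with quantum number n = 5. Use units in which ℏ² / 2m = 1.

Requiring ψ(0) = ψ(w) = 0 quantises k = nπ/w, hence E_n = ℏ²k²/2m = n²π²ℏ²/(2mw²).
E_5 = 5² × π² / (2 × 0.5 × 0.955²) = 270.5.

E = 271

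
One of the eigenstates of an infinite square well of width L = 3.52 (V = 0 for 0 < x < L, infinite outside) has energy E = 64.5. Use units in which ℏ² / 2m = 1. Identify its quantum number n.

From E_n = n²π²ℏ²/(2mL²) invert to n = √(2mL²E)/(πℏ).
n = (3.52/π) × √(2 × 0.5 × 64.5) = 8.999 → n = 9.

n = 9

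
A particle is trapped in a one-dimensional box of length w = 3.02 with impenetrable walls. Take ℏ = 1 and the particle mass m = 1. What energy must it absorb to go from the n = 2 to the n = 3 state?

ΔE = 2.71

E_n = n²π²ℏ²/(2mw²), so ΔE = (3² − 2²) π²ℏ²/(2mw²).
ΔE = 5 × π² / (2 × 1 × 3.02²) = 2.705.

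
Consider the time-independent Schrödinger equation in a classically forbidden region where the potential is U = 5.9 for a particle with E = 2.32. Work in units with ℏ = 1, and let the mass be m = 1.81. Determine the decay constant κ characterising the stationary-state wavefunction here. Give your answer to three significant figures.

Since E < U the TISE in this region is ψ'' = κ²ψ with κ = √(2m(U − E))/ℏ.
κ = √(2 × 1.81 × 3.58) = 3.600.

κ = 3.60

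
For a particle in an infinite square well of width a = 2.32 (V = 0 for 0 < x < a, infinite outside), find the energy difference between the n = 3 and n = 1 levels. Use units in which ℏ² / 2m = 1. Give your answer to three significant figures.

ΔE = 14.7

E_n = n²π²ℏ²/(2ma²), so ΔE = (3² − 1²) π²ℏ²/(2ma²).
ΔE = 8 × π² / (2 × 0.5 × 2.32²) = 14.67.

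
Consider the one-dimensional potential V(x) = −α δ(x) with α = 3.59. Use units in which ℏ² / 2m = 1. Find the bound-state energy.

E = -3.22

The bound state is ψ(x) = √κ e^{−κ|x|}. The derivative jump ψ'(0⁺) − ψ'(0⁻) = −(2mα/ℏ²)ψ(0) fixes κ = mα/ℏ² = 1.795.
Then E = −ℏ²κ²/(2m) = −mα²/(2ℏ²) = -3.222.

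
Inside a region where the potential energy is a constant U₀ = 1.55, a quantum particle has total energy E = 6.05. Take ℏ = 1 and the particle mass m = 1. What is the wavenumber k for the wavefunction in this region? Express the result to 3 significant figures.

k = 3.00

With E > U₀ the solution is oscillatory, ψ ∝ e^{±ikx} with k = √(2m(E − U₀))/ℏ.
k = √(2 × 1 × 4.5) = 3.000.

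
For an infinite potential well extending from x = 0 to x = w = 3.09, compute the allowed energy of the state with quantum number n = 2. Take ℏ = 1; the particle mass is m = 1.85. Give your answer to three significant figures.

The infinite-well eigenfunctions ψ_n = √(2/w) sin(nπx/w) vanish at both walls, giving E_n = n²π²ℏ²/(2mw²).
E_2 = 2² × π² / (2 × 1.85 × 3.09²) = 1.117.

E = 1.12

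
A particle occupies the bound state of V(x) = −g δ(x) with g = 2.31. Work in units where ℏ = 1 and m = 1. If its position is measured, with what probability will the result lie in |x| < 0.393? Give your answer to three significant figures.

The normalised bound state is ψ = √κ e^{−κ|x|} with κ = mg/ℏ² = 2.310.
P(|x| < d) = ∫_{−d}^{d} κ e^{−2κ|x|} dx = 1 − e^{−2κd} = 1 − e^{−1.816} = 0.8373.

P = 0.837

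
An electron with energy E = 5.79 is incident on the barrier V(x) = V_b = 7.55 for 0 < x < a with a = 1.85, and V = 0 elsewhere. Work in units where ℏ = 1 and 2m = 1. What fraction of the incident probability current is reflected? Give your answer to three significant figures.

R = 0.979

E < V_b: inside the barrier ψ ∝ e^{±κx} with κ = √(2m(V_b − E))/ℏ = 1.327.
κa = 2.454, sinh(κa) = 5.776.
The exact tunnelling result is T⁻¹ = 1 + V_b² sinh²(κa) / [4E(V_b − E)] = 47.66, so T = 0.0210.
R = 1 − T = 0.979.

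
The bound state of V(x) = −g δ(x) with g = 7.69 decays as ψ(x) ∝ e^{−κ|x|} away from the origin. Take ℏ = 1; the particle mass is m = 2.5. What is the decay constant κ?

κ = 19.2

Integrating the TISE across x = 0 gives the cusp condition ψ'(0⁺) − ψ'(0⁻) = −(2mg/ℏ²)ψ(0).
With ψ ∝ e^{−κ|x|} this yields −2κ = −2mg/ℏ², so κ = mg/ℏ² = 19.23.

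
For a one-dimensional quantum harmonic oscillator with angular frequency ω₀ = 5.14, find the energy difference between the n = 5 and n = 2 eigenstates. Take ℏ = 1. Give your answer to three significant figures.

ΔE = 15.4

E_n = ℏω₀(n + ½), so ΔE = (5 − 2) ℏω₀ = 3 × 5.14 = 15.42.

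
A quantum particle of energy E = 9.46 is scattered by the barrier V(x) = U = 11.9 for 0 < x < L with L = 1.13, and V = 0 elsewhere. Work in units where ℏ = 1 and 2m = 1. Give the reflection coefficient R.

Since E < U the interior solution is evanescent with decay constant κ = √(2m(U − E))/ℏ = 1.562.
κL = 1.765, sinh(κL) = 2.836.
Matching ψ, ψ′ at both faces gives T = [1 + U² sinh²(κL) / (4E(U − E))]⁻¹ = 1/13.33 = 0.0750.
R = 1 − T = 0.925.

R = 0.925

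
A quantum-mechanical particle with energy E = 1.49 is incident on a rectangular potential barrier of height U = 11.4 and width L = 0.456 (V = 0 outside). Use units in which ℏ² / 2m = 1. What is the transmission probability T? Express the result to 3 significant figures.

T = 0.104

Since E < U the interior solution is evanescent with decay constant κ = √(2m(U − E))/ℏ = 3.148.
κL = 1.435, sinh(κL) = 1.982.
Matching ψ, ψ′ at both faces gives T = [1 + U² sinh²(κL) / (4E(U − E))]⁻¹ = 1/9.642 = 0.104.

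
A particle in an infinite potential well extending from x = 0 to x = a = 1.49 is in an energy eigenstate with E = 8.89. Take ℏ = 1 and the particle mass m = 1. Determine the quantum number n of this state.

n = 2

For an infinite well E_n = n²π²ℏ²/(2ma²), so n = (a/πℏ)√(2mE).
n = (1.49/π) × √(2 × 1 × 8.89) = 2.000 → n = 2.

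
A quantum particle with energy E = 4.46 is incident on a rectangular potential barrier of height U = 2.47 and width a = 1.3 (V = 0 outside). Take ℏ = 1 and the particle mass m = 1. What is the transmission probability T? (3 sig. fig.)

T = 0.955

Above the barrier the interior wavenumber is k₂ = √(2m(E − U))/ℏ = 1.995, giving phase k₂a = 2.593.
Matching at both interfaces gives T⁻¹ = 1 + U² sin²(k₂a) / [4E(E − U)] = 1.047, hence T = 0.955.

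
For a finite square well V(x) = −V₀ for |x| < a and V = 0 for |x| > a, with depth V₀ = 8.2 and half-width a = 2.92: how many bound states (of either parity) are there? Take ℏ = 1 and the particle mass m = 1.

N = 8

The dimensionless depth is z₀ = a√(2mV₀)/ℏ = 2.92 × √(16.40) = 11.83.
A new bound state (alternating even/odd) appears each time z₀ passes a multiple of π/2, so N = ⌊2z₀/π⌋ + 1 = ⌊7.528⌋ + 1 = 8.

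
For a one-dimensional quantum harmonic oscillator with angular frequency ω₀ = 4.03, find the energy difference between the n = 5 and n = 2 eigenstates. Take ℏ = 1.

ΔE = 12.1

E_n = ℏω₀(n + ½), so ΔE = (5 − 2) ℏω₀ = 3 × 4.03 = 12.09.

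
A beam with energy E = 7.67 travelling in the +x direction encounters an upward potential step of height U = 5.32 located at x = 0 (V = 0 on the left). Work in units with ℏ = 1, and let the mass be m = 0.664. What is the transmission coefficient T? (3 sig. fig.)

T = 0.917

The wavenumbers are k₁ = √(2mE)/ℏ = 3.192 on the left and k₂ = √(2m(E − U))/ℏ = 1.767 on the right.
Continuity of ψ and ψ′ at the step yields the reflection amplitude r = (k₁ − k₂)/(k₁ + k₂) = 0.2874; thus R = |r|² = 0.08260, T = 0.9174.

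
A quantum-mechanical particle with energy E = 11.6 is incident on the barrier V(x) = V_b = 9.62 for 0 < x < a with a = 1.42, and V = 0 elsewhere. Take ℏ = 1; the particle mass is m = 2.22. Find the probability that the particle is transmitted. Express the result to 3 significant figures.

T = 0.564

Above the barrier the interior wavenumber is k₂ = √(2m(E − V_b))/ℏ = 2.965, giving phase k₂a = 4.210.
T = [1 + V_b² sin²(k₂a) / (4E(E − V_b))]⁻¹ = 1/1.774 = 0.564.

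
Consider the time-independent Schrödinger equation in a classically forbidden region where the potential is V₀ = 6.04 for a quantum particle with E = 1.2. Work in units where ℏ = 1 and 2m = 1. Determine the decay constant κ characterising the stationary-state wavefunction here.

Since E < V₀ the TISE in this region is ψ'' = κ²ψ with κ = √(2m(V₀ − E))/ℏ.
κ = √(2 × 0.5 × 4.84) = 2.200.

κ = 2.20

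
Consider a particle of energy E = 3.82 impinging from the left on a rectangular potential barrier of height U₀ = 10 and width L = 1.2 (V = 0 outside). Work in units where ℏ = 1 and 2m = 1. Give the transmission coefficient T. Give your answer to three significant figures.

E < U₀: inside the barrier ψ ∝ e^{±κx} with κ = √(2m(U₀ − E))/ℏ = 2.486.
κL = 2.983, sinh(κL) = 9.850.
Matching ψ, ψ′ at both faces gives T = [1 + U₀² sinh²(κL) / (4E(U₀ − E))]⁻¹ = 1/103.7 = 0.00964.

T = 0.00964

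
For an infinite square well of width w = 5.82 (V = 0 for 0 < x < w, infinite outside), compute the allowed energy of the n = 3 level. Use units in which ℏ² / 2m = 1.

Requiring ψ(0) = ψ(w) = 0 quantises k = nπ/w, hence E_n = ℏ²k²/2m = n²π²ℏ²/(2mw²).
E_3 = 3² × π² / (2 × 0.5 × 5.82²) = 2.622.

E = 2.62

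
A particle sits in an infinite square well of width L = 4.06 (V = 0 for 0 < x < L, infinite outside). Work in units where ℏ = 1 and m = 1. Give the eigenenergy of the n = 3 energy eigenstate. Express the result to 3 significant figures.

E = 2.69

Requiring ψ(0) = ψ(L) = 0 quantises k = nπ/L, hence E_n = ℏ²k²/2m = n²π²ℏ²/(2mL²).
E_3 = 3² × π² / (2 × 1 × 4.06²) = 2.694.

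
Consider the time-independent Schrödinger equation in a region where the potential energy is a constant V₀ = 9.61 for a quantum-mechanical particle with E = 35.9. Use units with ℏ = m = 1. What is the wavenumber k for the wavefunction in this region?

k = 7.25

With E > V₀ the solution is oscillatory, ψ ∝ e^{±ikx} with k = √(2m(E − V₀))/ℏ.
k = √(2 × 1 × 26.29) = 7.251.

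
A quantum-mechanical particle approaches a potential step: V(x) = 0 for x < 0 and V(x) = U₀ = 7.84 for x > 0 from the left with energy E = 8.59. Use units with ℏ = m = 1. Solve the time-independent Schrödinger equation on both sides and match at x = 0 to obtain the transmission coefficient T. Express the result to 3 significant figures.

The wavenumbers are k₁ = √(2mE)/ℏ = 4.145 on the left and k₂ = √(2m(E − U₀))/ℏ = 1.225 on the right.
Continuity of ψ and ψ′ at the step yields the reflection amplitude r = (k₁ − k₂)/(k₁ + k₂) = 0.5438; thus R = |r|² = 0.2957, T = 0.7043.

T = 0.704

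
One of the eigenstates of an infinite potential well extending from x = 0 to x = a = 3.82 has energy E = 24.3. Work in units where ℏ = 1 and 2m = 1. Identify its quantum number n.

n = 6

From E_n = n²π²ℏ²/(2ma²) invert to n = √(2ma²E)/(πℏ).
n = (3.82/π) × √(2 × 0.5 × 24.3) = 5.994 → n = 6.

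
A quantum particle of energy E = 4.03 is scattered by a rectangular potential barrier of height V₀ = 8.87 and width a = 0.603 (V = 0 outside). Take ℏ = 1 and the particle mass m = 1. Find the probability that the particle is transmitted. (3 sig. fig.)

T = 0.0889

E < V₀: inside the barrier ψ ∝ e^{±κx} with κ = √(2m(V₀ − E))/ℏ = 3.111.
κa = 1.876, sinh(κa) = 3.187.
The exact tunnelling result is T⁻¹ = 1 + V₀² sinh²(κa) / [4E(V₀ − E)] = 11.24, so T = 0.0889.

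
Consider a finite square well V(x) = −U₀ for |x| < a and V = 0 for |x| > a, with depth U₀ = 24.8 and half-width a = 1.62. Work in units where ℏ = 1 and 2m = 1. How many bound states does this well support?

Define the well-strength parameter z₀ = (a/ℏ)√(2mU₀) = 1.62 × √(2·0.5·24.8) = 8.068.
A new bound state (alternating even/odd) appears each time z₀ passes a multiple of π/2, so N = ⌊2z₀/π⌋ + 1 = ⌊5.136⌋ + 1 = 6.

N = 6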